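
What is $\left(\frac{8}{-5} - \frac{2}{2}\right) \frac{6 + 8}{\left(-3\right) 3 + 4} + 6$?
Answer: $\frac{332}{25} \approx 13.28$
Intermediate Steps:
$\left(\frac{8}{-5} - \frac{2}{2}\right) \frac{6 + 8}{\left(-3\right) 3 + 4} + 6 = \left(8 \left(- \frac{1}{5}\right) - 1\right) \frac{14}{-9 + 4} + 6 = \left(- \frac{8}{5} - 1\right) \frac{14}{-5} + 6 = - \frac{13 \cdot 14 \left(- \frac{1}{5}\right)}{5} + 6 = \left(- \frac{13}{5}\right) \left(- \frac{14}{5}\right) + 6 = \frac{182}{25} + 6 = \frac{332}{25}$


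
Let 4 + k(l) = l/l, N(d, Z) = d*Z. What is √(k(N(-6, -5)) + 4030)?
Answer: √4027 ≈ 63.459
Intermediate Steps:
N(d, Z) = Z*d
k(l) = -3 (k(l) = -4 + l/l = -4 + 1 = -3)
√(k(N(-6, -5)) + 4030) = √(-3 + 4030) = √4027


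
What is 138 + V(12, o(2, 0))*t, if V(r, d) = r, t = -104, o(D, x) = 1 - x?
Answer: -1110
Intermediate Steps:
138 + V(12, o(2, 0))*t = 138 + 12*(-104) = 138 - 1248 = -1110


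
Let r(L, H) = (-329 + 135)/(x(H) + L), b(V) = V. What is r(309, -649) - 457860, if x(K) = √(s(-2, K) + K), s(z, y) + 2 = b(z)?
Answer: 2*(-228930*√653 + 70739467*I)/(√653 - 309*I) ≈ -4.5786e+5 + 0.051575*I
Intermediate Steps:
s(z, y) = -2 + z
x(K) = √(-4 + K) (x(K) = √((-2 - 2) + K) = √(-4 + K))
r(L, H) = -194/(L + √(-4 + H)) (r(L, H) = (-329 + 135)/(√(-4 + H) + L) = -194/(L + √(-4 + H)))
r(309, -649) - 457860 = -194/(309 + √(-4 - 649)) - 457860 = -194/(309 + √(-653)) - 457860 = -194/(309 + I*√653) - 457860 = -457860 - 194/(309 + I*√653)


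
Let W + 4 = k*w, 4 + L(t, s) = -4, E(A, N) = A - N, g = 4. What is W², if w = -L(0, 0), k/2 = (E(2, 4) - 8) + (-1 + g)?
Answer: 13456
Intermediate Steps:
L(t, s) = -8 (L(t, s) = -4 - 4 = -8)
k = -14 (k = 2*(((2 - 1*4) - 8) + (-1 + 4)) = 2*(((2 - 4) - 8) + 3) = 2*((-2 - 8) + 3) = 2*(-10 + 3) = 2*(-7) = -14)
w = 8 (w = -1*(-8) = 8)
W = -116 (W = -4 - 14*8 = -4 - 112 = -116)
W² = (-116)² = 13456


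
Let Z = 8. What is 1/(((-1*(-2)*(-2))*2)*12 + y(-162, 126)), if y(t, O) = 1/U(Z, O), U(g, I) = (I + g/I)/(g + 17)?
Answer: -7942/760857 ≈ -0.010438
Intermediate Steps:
U(g, I) = (I + g/I)/(17 + g)
y(t, O) = 25*O/(8 + O²) (y(t, O) = 1/((8 + O²)/(O*(17 + 8))) = 1/((8 + O²)/(O*25)) = 1/((1/25)*(8 + O²)/O) = 1/((8 + O²)/(25*O)) = 25*O/(8 + O²))
1/(((-1*(-2)*(-2))*2)*12 + y(-162, 126)) = 1/(((-1*(-2)*(-2))*2)*12 + 25*126/(8 + 126²)) = 1/(((2*(-2))*2)*12 + 25*126/(8 + 15876)) = 1/(-4*2*12 + 25*126/15884) = 1/(-8*12 + 25*126*(1/15884)) = 1/(-96 + 1575/7942) = 1/(-760857/7942) = -7942/760857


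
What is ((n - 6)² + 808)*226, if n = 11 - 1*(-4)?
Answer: 200914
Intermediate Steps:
n = 15 (n = 11 + 4 = 15)
((n - 6)² + 808)*226 = ((15 - 6)² + 808)*226 = (9² + 808)*226 = (81 + 808)*226 = 889*226 = 200914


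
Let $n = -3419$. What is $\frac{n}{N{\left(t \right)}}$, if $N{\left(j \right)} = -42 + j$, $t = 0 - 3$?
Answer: $\frac{3419}{45} \approx 75.978$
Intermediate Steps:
$t = -3$ ($t = 0 - 3 = -3$)
$\frac{n}{N{\left(t \right)}} = - \frac{3419}{-42 - 3} = - \frac{3419}{-45} = \left(-3419\right) \left(- \frac{1}{45}\right) = \frac{3419}{45}$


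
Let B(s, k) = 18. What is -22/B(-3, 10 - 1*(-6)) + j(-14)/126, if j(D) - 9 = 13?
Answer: -22/21 ≈ -1.0476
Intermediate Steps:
j(D) = 22 (j(D) = 9 + 13 = 22)
-22/B(-3, 10 - 1*(-6)) + j(-14)/126 = -22/18 + 22/126 = -22*1/18 + 22*(1/126) = -11/9 + 11/63 = -22/21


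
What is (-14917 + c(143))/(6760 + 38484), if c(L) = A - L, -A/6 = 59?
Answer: -7707/22622 ≈ -0.34069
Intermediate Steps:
A = -354 (A = -6*59 = -354)
c(L) = -354 - L
(-14917 + c(143))/(6760 + 38484) = (-14917 + (-354 - 1*143))/(6760 + 38484) = (-14917 + (-354 - 143))/45244 = (-14917 - 497)*(1/45244) = -15414*1/45244 = -7707/22622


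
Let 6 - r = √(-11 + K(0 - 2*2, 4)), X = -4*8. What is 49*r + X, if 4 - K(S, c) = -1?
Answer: 262 - 49*I*√6 ≈ 262.0 - 120.03*I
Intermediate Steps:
X = -32
K(S, c) = 5 (K(S, c) = 4 - 1*(-1) = 4 + 1 = 5)
r = 6 - I*√6 (r = 6 - √(-11 + 5) = 6 - √(-6) = 6 - I*√6 ≈ 6.0 - 2.4495*I)
49*r + X = 49*(6 - I*√6) - 32 = (294 - 49*I*√6) - 32 = 262 - 49*I*√6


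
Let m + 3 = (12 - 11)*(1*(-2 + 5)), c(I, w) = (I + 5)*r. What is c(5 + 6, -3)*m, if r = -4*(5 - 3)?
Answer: 0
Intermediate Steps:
r = -8 (r = -4*2 = -8)
c(I, w) = -40 - 8*I (c(I, w) = (I + 5)*(-8) = (5 + I)*(-8) = -40 - 8*I)
m = 0 (m = -3 + (12 - 11)*(1*(-2 + 5)) = -3 + 1*(1*3) = -3 + 1*3 = -3 + 3 = 0)
c(5 + 6, -3)*m = (-40 - 8*(5 + 6))*0 = (-40 - 8*11)*0 = (-40 - 88)*0 = -128*0 = 0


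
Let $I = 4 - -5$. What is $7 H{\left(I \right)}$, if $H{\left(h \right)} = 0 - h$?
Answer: $-63$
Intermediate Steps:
$I = 9$ ($I = 4 + 5 = 9$)
$H{\left(h \right)} = - h$
$7 H{\left(I \right)} = 7 \left(\left(-1\right) 9\right) = 7 \left(-9\right) = -63$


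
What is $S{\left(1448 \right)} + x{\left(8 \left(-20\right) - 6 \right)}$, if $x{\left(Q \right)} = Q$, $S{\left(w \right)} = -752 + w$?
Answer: $530$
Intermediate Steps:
$S{\left(1448 \right)} + x{\left(8 \left(-20\right) - 6 \right)} = \left(-752 + 1448\right) + \left(8 \left(-20\right) - 6\right) = 696 - 166 = 530$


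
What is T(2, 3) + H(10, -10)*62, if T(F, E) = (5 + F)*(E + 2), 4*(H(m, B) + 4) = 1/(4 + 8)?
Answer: -5081/24 ≈ -211.71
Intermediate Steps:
H(m, B) = -191/48 (H(m, B) = -4 + 1/(4*(4 + 8)) = -4 + (¼)/12 = -4 + (¼)*(1/12) = -4 + 1/48 = -191/48)
T(F, E) = (2 + E)*(5 + F) (T(F, E) = (5 + F)*(2 + E) = (2 + E)*(5 + F))
T(2, 3) + H(10, -10)*62 = (10 + 2*2 + 5*3 + 3*2) - 191/48*62 = (10 + 4 + 15 + 6) - 5921/24 = 35 - 5921/24 = -5081/24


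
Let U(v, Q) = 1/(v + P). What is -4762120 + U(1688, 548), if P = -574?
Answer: -5305001679/1114 ≈ -4.7621e+6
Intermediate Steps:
U(v, Q) = 1/(-574 + v) (U(v, Q) = 1/(v - 574) = 1/(-574 + v))
-4762120 + U(1688, 548) = -4762120 + 1/(-574 + 1688) = -4762120 + 1/1114 = -5305001679/1114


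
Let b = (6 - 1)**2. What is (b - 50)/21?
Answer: -25/21 ≈ -1.1905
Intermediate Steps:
b = 25 (b = 5**2 = 25)
(b - 50)/21 = (25 - 50)/21 = -25*1/21 = -25/21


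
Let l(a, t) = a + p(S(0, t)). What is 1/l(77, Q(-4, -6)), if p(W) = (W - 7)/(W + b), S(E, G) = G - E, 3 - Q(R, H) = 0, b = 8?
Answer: 11/843 ≈ 0.013049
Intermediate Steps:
Q(R, H) = 3 (Q(R, H) = 3 - 1*0 = 3 + 0 = 3)
p(W) = (-7 + W)/(8 + W) (p(W) = (W - 7)/(W + 8) = (-7 + W)/(8 + W))
l(a, t) = a + (-7 + t)/(8 + t) (l(a, t) = a + (-7 + (t - 1*0))/(8 + (t - 1*0)) = a + (-7 + (t + 0))/(8 + (t + 0)) = a + (-7 + t)/(8 + t))
1/l(77, Q(-4, -6)) = 1/((-7 + 3 + 77*(8 + 3))/(8 + 3)) = 1/((-7 + 3 + 77*11)/11) = 1/((-7 + 3 + 847)/11) = 1/((1/11)*843) = 1/(843/11) = 11/843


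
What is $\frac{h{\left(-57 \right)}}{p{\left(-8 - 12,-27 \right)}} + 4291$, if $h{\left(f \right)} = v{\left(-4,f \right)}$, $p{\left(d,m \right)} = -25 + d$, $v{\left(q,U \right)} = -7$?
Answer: $\frac{193102}{45} \approx 4291.2$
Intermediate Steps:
$h{\left(f \right)} = -7$
$\frac{h{\left(-57 \right)}}{p{\left(-8 - 12,-27 \right)}} + 4291 = - \frac{7}{-25 - 20} + 4291 = - \frac{7}{-45} + 4291 = \left(-7\right) \left(- \frac{1}{45}\right) + 4291 = \frac{7}{45} + 4291 = \frac{193102}{45}$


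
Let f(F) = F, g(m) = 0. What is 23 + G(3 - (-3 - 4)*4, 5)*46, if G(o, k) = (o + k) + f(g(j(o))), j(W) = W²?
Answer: 1679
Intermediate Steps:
G(o, k) = k + o (G(o, k) = (o + k) + 0 = (k + o) + 0 = k + o)
23 + G(3 - (-3 - 4)*4, 5)*46 = 23 + (5 + (3 - (-3 - 4)*4))*46 = 23 + (5 + (3 - (-7)*4))*46 = 23 + (5 + (3 - 1*(-28)))*46 = 23 + (5 + (3 + 28))*46 = 23 + (5 + 31)*46 = 23 + 36*46 = 23 + 1656 = 1679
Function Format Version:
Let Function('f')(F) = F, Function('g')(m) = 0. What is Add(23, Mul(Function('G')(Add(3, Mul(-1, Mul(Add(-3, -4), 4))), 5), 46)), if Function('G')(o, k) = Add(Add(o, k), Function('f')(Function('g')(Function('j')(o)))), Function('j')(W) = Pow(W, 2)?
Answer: 1679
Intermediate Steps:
Function('G')(o, k) = Add(k, o) (Function('G')(o, k) = Add(Add(o, k), 0) = Add(Add(k, o), 0) = Add(k, o))
Add(23, Mul(Function('G')(Add(3, Mul(-1, Mul(Add(-3, -4), 4))), 5), 46)) = Add(23, Mul(Add(5, Add(3, Mul(-1, Mul(Add(-3, -4), 4)))), 46)) = Add(23, Mul(Add(5, Add(3, Mul(-1, Mul(-7, 4)))), 46)) = Add(23, Mul(Add(5, Add(3, Mul(-1, -28))), 46)) = Add(23, Mul(Add(5, Add(3, 28)), 46)) = Add(23, Mul(Add(5, 31), 46)) = Add(23, Mul(36, 46)) = Add(23, 1656) = 1679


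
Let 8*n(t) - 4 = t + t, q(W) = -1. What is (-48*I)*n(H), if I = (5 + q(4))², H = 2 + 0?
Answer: -768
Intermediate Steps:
H = 2
n(t) = ½ + t/4 (n(t) = ½ + (t + t)/8 = ½ + (2*t)/8 = ½ + t/4)
I = 16 (I = (5 - 1)² = 4² = 16)
(-48*I)*n(H) = (-48*16)*(½ + (¼)*2) = -768*(½ + ½) = -768*1 = -768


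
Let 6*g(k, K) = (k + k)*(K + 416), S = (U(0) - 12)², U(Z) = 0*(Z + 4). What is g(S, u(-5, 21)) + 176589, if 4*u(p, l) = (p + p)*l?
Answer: 194037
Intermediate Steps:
u(p, l) = l*p/2 (u(p, l) = ((p + p)*l)/4 = ((2*p)*l)/4 = (2*l*p)/4 = l*p/2)
U(Z) = 0 (U(Z) = 0*(4 + Z) = 0)
S = 144 (S = (0 - 12)² = (-12)² = 144)
g(k, K) = k*(416 + K)/3 (g(k, K) = ((k + k)*(K + 416))/6 = ((2*k)*(416 + K))/6 = (2*k*(416 + K))/6 = k*(416 + K)/3)
g(S, u(-5, 21)) + 176589 = (⅓)*144*(416 + (½)*21*(-5)) + 176589 = (⅓)*144*(416 - 105/2) + 176589 = (⅓)*144*(727/2) + 176589 = 17448 + 176589 = 194037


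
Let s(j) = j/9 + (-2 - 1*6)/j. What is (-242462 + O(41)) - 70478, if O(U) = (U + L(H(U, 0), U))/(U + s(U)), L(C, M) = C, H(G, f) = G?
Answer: -2618979731/8369 ≈ -3.1294e+5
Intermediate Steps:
s(j) = -8/j + j/9 (s(j) = j*(⅑) + (-2 - 6)/j = j/9 - 8/j = -8/j + j/9)
O(U) = 2*U/(-8/U + 10*U/9) (O(U) = (U + U)/(U + (-8/U + U/9)) = (2*U)/(-8/U + 10*U/9) = 2*U/(-8/U + 10*U/9))
(-242462 + O(41)) - 70478 = (-242462 + 9*41²/(-36 + 5*41²)) - 70478 = (-242462 + 9*1681/(-36 + 5*1681)) - 70478 = (-242462 + 9*1681/(-36 + 8405)) - 70478 = (-242462 + 9*1681/8369) - 70478 = (-242462 + 9*1681*(1/8369)) - 70478 = (-242462 + 15129/8369) - 70478 = -2029149349/8369 - 70478 = -2618979731/8369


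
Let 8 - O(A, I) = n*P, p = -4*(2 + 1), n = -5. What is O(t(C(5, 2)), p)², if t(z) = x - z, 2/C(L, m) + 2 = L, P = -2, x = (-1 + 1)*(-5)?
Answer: 4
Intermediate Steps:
x = 0 (x = 0*(-5) = 0)
C(L, m) = 2/(-2 + L)
p = -12 (p = -4*3 = -12)
t(z) = -z (t(z) = 0 - z = -z)
O(A, I) = -2 (O(A, I) = 8 - (-5)*(-2) = 8 - 1*10 = 8 - 10 = -2)
O(t(C(5, 2)), p)² = (-2)² = 4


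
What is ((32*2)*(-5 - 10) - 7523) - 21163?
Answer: -29646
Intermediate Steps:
((32*2)*(-5 - 10) - 7523) - 21163 = (64*(-15) - 7523) - 21163 = (-960 - 7523) - 21163 = -8483 - 21163 = -29646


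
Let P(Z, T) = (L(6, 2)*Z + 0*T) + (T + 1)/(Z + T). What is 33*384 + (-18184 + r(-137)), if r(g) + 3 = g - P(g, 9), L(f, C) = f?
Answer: -309115/64 ≈ -4829.9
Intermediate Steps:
P(Z, T) = 6*Z + (1 + T)/(T + Z) (P(Z, T) = (6*Z + 0*T) + (T + 1)/(Z + T) = (6*Z + 0) + (1 + T)/(T + Z) = 6*Z + (1 + T)/(T + Z))
r(g) = -3 + g - (10 + 6*g² + 54*g)/(9 + g) (r(g) = -3 + (g - (1 + 9 + 6*g² + 6*9*g)/(9 + g)) = -3 + (g - (1 + 9 + 6*g² + 54*g)/(9 + g)) = -3 + (g - (10 + 6*g² + 54*g)/(9 + g)) = -3 + g - (10 + 6*g² + 54*g)/(9 + g))
33*384 + (-18184 + r(-137)) = 33*384 + (-18184 + (-37 - 48*(-137) - 5*(-137)²)/(9 - 137)) = 12672 + (-18184 + (-37 + 6576 - 5*18769)/(-128)) = 12672 + (-18184 - (-37 + 6576 - 93845)/128) = 12672 + (-18184 - 1/128*(-87306)) = 12672 + (-18184 + 43653/64) = 12672 - 1120123/64 = -309115/64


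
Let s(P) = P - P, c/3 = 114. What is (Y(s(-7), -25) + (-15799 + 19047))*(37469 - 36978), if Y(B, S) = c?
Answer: 1762690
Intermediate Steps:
c = 342 (c = 3*114 = 342)
s(P) = 0
Y(B, S) = 342
(Y(s(-7), -25) + (-15799 + 19047))*(37469 - 36978) = (342 + (-15799 + 19047))*(37469 - 36978) = (342 + 3248)*491 = 3590*491 = 1762690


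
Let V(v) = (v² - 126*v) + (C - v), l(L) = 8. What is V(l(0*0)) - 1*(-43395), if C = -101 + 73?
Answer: 42415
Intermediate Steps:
C = -28
V(v) = -28 + v² - 127*v (V(v) = (v² - 126*v) + (-28 - v) = -28 + v² - 127*v)
V(l(0*0)) - 1*(-43395) = (-28 + 8² - 127*8) - 1*(-43395) = (-28 + 64 - 1016) + 43395 = -980 + 43395 = 42415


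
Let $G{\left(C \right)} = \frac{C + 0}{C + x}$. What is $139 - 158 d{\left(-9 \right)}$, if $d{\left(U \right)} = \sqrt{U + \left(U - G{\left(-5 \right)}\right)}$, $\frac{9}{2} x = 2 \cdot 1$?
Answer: $139 - \frac{474 i \sqrt{3567}}{41} \approx 139.0 - 690.47 i$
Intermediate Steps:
$x = \frac{4}{9}$ ($x = \frac{2 \cdot 2 \cdot 1}{9} = \frac{2}{9} \cdot 2 = \frac{4}{9} \approx 0.44444$)
$G{\left(C \right)} = \frac{C}{\frac{4}{9} + C}$ ($G{\left(C \right)} = \frac{C + 0}{C + \frac{4}{9}} = \frac{C}{\frac{4}{9} + C}$)
$d{\left(U \right)} = \sqrt{- \frac{45}{41} + 2 U}$ ($d{\left(U \right)} = \sqrt{U + \left(U - 9 \left(-5\right) \frac{1}{4 + 9 \left(-5\right)}\right)} = \sqrt{U + \left(U - 9 \left(-5\right) \frac{1}{4 - 45}\right)} = \sqrt{U + \left(U - 9 \left(-5\right) \frac{1}{-41}\right)} = \sqrt{U + \left(U - 9 \left(-5\right) \left(- \frac{1}{41}\right)\right)} = \sqrt{U + \left(U - \frac{45}{41}\right)} = \sqrt{U + \left(- \frac{45}{41} + U\right)} = \sqrt{- \frac{45}{41} + 2 U}$)
$139 - 158 d{\left(-9 \right)} = 139 - 158 \frac{\sqrt{-1845 + 3362 \left(-9\right)}}{41} = 139 - 158 \frac{\sqrt{-1845 - 30258}}{41} = 139 - 158 \frac{\sqrt{-32103}}{41} = 139 - 158 \frac{3 i \sqrt{3567}}{41} = 139 - \frac{474 i \sqrt{3567}}{41}$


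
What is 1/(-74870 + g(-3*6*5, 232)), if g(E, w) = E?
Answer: -1/74960 ≈ -1.3340e-5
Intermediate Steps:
1/(-74870 + g(-3*6*5, 232)) = 1/(-74870 - 3*6*5) = 1/(-74870 - 18*5) = 1/(-74870 - 90) = 1/(-74960) = -1/74960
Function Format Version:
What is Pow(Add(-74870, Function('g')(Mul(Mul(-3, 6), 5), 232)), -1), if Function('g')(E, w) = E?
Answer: Rational(-1, 74960) ≈ -1.3340e-5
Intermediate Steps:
Pow(Add(-74870, Function('g')(Mul(Mul(-3, 6), 5), 232)), -1) = Pow(Add(-74870, Mul(Mul(-3, 6), 5)), -1) = Pow(Add(-74870, Mul(-18, 5)), -1) = Pow(Add(-74870, -90), -1) = Pow(-74960, -1) = Rational(-1, 74960)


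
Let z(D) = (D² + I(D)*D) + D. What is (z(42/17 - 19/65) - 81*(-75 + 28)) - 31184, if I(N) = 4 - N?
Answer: -6047910/221 ≈ -27366.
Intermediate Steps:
z(D) = D + D² + D*(4 - D) (z(D) = (D² + (4 - D)*D) + D = (D² + D*(4 - D)) + D = D + D² + D*(4 - D))
(z(42/17 - 19/65) - 81*(-75 + 28)) - 31184 = (5*(42/17 - 19/65) - 81*(-75 + 28)) - 31184 = (5*(42*(1/17) - 19*1/65) - 81*(-47)) - 31184 = (5*(42/17 - 19/65) + 3807) - 31184 = (5*(2407/1105) + 3807) - 31184 = (2407/221 + 3807) - 31184 = 843754/221 - 31184 = -6047910/221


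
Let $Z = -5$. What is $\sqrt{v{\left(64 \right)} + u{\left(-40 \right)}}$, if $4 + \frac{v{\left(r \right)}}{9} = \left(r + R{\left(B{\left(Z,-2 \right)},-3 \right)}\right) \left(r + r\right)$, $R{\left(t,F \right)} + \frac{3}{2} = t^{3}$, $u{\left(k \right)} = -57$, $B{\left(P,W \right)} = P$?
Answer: $i \sqrt{72093} \approx 268.5 i$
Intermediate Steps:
$R{\left(t,F \right)} = - \frac{3}{2} + t^{3}$
$v{\left(r \right)} = -36 + 18 r \left(- \frac{253}{2} + r\right)$ ($v{\left(r \right)} = -36 + 9 \left(r + \left(- \frac{3}{2} + \left(-5\right)^{3}\right)\right) \left(r + r\right) = -36 + 9 \left(r - \frac{253}{2}\right) 2 r = -36 + 9 \left(- \frac{253}{2} + r\right) 2 r = -36 + 9 \cdot 2 r \left(- \frac{253}{2} + r\right) = -36 + 18 r \left(- \frac{253}{2} + r\right)$)
$\sqrt{v{\left(64 \right)} + u{\left(-40 \right)}} = \sqrt{\left(-36 - 145728 + 18 \cdot 64^{2}\right) - 57} = \sqrt{\left(-36 - 145728 + 18 \cdot 4096\right) - 57} = \sqrt{\left(-36 - 145728 + 73728\right) - 57} = \sqrt{-72036 - 57} = \sqrt{-72093} = i \sqrt{72093}$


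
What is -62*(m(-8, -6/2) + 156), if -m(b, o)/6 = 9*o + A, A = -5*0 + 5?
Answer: -17856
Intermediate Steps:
A = 5 (A = 0 + 5 = 5)
m(b, o) = -30 - 54*o (m(b, o) = -6*(9*o + 5) = -6*(5 + 9*o) = -30 - 54*o)
-62*(m(-8, -6/2) + 156) = -62*((-30 - (-324)/2) + 156) = -62*((-30 - 54*(-3)) + 156) = -62*((-30 + 162) + 156) = -62*(132 + 156) = -62*288 = -17856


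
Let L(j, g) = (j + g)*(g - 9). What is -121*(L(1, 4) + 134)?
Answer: -13189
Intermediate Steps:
L(j, g) = (-9 + g)*(g + j) (L(j, g) = (g + j)*(-9 + g) = (-9 + g)*(g + j))
-121*(L(1, 4) + 134) = -121*((4**2 - 9*4 - 9*1 + 4*1) + 134) = -121*((16 - 36 - 9 + 4) + 134) = -121*(-25 + 134) = -121*109 = -13189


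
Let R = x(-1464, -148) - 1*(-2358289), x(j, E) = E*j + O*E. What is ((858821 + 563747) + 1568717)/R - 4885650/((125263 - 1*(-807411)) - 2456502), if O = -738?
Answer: 1767219228423/409023626018 ≈ 4.3206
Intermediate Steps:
x(j, E) = -738*E + E*j (x(j, E) = E*j - 738*E = -738*E + E*j)
R = 2684185 (R = -148*(-738 - 1464) - 1*(-2358289) = -148*(-2202) + 2358289 = 325896 + 2358289 = 2684185)
((858821 + 563747) + 1568717)/R - 4885650/((125263 - 1*(-807411)) - 2456502) = ((858821 + 563747) + 1568717)/2684185 - 4885650/((125263 - 1*(-807411)) - 2456502) = (1422568 + 1568717)*(1/2684185) - 4885650/((125263 + 807411) - 2456502) = 2991285*(1/2684185) - 4885650/(932674 - 2456502) = 598257/536837 - 4885650/(-1523828) = 598257/536837 - 4885650*(-1/1523828) = 598257/536837 + 2442825/761914 = 1767219228423/409023626018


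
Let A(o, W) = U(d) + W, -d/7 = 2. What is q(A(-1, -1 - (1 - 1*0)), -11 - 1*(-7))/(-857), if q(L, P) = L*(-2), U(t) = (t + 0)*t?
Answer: 388/857 ≈ 0.45274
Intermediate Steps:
d = -14 (d = -7*2 = -14)
U(t) = t² (U(t) = t*t = t²)
A(o, W) = 196 + W (A(o, W) = (-14)² + W = 196 + W)
q(L, P) = -2*L
q(A(-1, -1 - (1 - 1*0)), -11 - 1*(-7))/(-857) = (-2*(196 + (-1 - (1 - 1*0))))/(-857) = -(-2)*(196 + (-1 - (1 + 0)))/857 = -(-2)*(196 + (-1 - 1*1))/857 = -(-2)*(196 + (-1 - 1))/857 = -(-2)*(196 - 2)/857 = -(-2)*194/857 = -1/857*(-388) = 388/857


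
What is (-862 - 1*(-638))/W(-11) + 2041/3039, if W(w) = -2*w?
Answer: -317917/33429 ≈ -9.5102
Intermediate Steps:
(-862 - 1*(-638))/W(-11) + 2041/3039 = (-862 - 1*(-638))/((-2*(-11))) + 2041/3039 = (-862 + 638)/22 + 2041*(1/3039) = -224*1/22 + 2041/3039 = -112/11 + 2041/3039 = -317917/33429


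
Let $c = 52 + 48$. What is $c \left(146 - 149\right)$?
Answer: $-300$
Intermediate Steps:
$c = 100$
$c \left(146 - 149\right) = 100 \left(146 - 149\right) = 100 \left(-3\right) = -300$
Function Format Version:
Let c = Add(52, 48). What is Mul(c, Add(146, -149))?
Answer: -300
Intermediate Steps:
c = 100
Mul(c, Add(146, -149)) = Mul(100, Add(146, -149)) = Mul(100, -3) = -300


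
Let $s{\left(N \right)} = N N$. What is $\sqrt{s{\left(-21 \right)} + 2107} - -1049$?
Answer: $1049 + 14 \sqrt{13} \approx 1099.5$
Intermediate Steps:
$s{\left(N \right)} = N^{2}$
$\sqrt{s{\left(-21 \right)} + 2107} - -1049 = \sqrt{\left(-21\right)^{2} + 2107} - -1049 = \sqrt{441 + 2107} + 1049 = \sqrt{2548} + 1049 = 14 \sqrt{13} + 1049 = 1049 + 14 \sqrt{13}$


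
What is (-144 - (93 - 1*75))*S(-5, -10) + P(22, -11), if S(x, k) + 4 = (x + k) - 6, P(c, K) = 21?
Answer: 4071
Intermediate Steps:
S(x, k) = -10 + k + x (S(x, k) = -4 + ((x + k) - 6) = -4 + ((k + x) - 6) = -4 + (-6 + k + x) = -10 + k + x)
(-144 - (93 - 1*75))*S(-5, -10) + P(22, -11) = (-144 - (93 - 1*75))*(-10 - 10 - 5) + 21 = (-144 - (93 - 75))*(-25) + 21 = (-144 - 1*18)*(-25) + 21 = (-144 - 18)*(-25) + 21 = -162*(-25) + 21 = 4050 + 21 = 4071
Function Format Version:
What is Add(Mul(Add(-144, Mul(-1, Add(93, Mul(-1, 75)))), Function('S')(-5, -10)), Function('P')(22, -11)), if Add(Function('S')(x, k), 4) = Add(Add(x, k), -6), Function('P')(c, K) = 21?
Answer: 4071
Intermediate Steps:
Function('S')(x, k) = Add(-10, k, x) (Function('S')(x, k) = Add(-4, Add(Add(x, k), -6)) = Add(-4, Add(Add(k, x), -6)) = Add(-4, Add(-6, k, x)) = Add(-10, k, x))
Add(Mul(Add(-144, Mul(-1, Add(93, Mul(-1, 75)))), Function('S')(-5, -10)), Function('P')(22, -11)) = Add(Mul(Add(-144, Mul(-1, Add(93, Mul(-1, 75)))), Add(-10, -10, -5)), 21) = Add(Mul(Add(-144, Mul(-1, Add(93, -75))), -25), 21) = Add(Mul(Add(-144, Mul(-1, 18)), -25), 21) = Add(Mul(Add(-144, -18), -25), 21) = Add(Mul(-162, -25), 21) = Add(4050, 21) = 4071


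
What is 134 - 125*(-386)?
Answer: 48384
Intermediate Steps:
134 - 125*(-386) = 134 + 48250 = 48384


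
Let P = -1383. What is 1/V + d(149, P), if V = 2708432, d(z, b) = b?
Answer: -3745761455/2708432 ≈ -1383.0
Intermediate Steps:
1/V + d(149, P) = 1/2708432 - 1383 = -3745761455/2708432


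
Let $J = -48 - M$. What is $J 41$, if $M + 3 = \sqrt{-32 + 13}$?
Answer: $-1845 - 41 i \sqrt{19} \approx -1845.0 - 178.71 i$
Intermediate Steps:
$M = -3 + i \sqrt{19}$ ($M = -3 + \sqrt{-32 + 13} = -3 + \sqrt{-19} = -3 + i \sqrt{19} \approx -3.0 + 4.3589 i$)
$J = -45 - i \sqrt{19}$ ($J = -48 - \left(-3 + i \sqrt{19}\right) = -48 + \left(3 - i \sqrt{19}\right) = -45 - i \sqrt{19} \approx -45.0 - 4.3589 i$)
$J 41 = \left(-45 - i \sqrt{19}\right) 41 = -1845 - 41 i \sqrt{19}$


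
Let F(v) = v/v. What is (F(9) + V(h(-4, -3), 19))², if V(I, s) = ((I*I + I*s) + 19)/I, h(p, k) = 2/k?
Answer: 3025/36 ≈ 84.028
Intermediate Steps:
V(I, s) = (19 + I² + I*s)/I (V(I, s) = ((I² + I*s) + 19)/I = (19 + I² + I*s)/I)
F(v) = 1
(F(9) + V(h(-4, -3), 19))² = (1 + (2/(-3) + 19 + 19/((2/(-3)))))² = (1 + (2*(-⅓) + 19 + 19/((2*(-⅓)))))² = (1 + (-⅔ + 19 + 19/(-⅔)))² = (1 + (-⅔ + 19 + 19*(-3/2)))² = (1 + (-⅔ + 19 - 57/2))² = (1 - 61/6)² = (-55/6)² = 3025/36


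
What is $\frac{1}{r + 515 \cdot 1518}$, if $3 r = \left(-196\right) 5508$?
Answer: $\frac{1}{421914} \approx 2.3702 \cdot 10^{-6}$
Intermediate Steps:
$r = -359856$ ($r = \frac{\left(-196\right) 5508}{3} = \frac{1}{3} \left(-1079568\right) = -359856$)
$\frac{1}{r + 515 \cdot 1518} = \frac{1}{-359856 + 515 \cdot 1518} = \frac{1}{-359856 + 781770} = \frac{1}{421914}$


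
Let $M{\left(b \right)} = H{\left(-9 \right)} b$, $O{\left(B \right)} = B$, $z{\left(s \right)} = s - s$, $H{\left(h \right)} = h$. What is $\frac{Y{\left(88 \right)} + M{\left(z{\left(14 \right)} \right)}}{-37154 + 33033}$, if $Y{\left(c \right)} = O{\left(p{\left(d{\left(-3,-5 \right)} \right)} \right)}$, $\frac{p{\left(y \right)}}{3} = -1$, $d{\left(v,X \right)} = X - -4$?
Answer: $\frac{3}{4121} \approx 0.00072798$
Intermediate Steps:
$d{\left(v,X \right)} = 4 + X$ ($d{\left(v,X \right)} = X + 4 = 4 + X$)
$z{\left(s \right)} = 0$
$p{\left(y \right)} = -3$ ($p{\left(y \right)} = 3 \left(-1\right) = -3$)
$Y{\left(c \right)} = -3$
$M{\left(b \right)} = - 9 b$
$\frac{Y{\left(88 \right)} + M{\left(z{\left(14 \right)} \right)}}{-37154 + 33033} = \frac{-3 - 0}{-37154 + 33033} = \frac{-3 + 0}{-4121} = \left(-3\right) \left(- \frac{1}{4121}\right) = \frac{3}{4121}$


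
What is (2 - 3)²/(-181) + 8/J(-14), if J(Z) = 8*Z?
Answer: -195/2534 ≈ -0.076953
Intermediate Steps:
(2 - 3)²/(-181) + 8/J(-14) = (2 - 3)²/(-181) + 8/((8*(-14))) = (-1)²*(-1/181) + 8/(-112) = 1*(-1/181) + 8*(-1/112) = -1/181 - 1/14 = -195/2534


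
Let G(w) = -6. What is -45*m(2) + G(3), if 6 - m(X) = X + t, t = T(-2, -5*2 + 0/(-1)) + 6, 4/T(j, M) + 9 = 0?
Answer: 64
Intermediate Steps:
T(j, M) = -4/9 (T(j, M) = 4/(-9 + 0) = 4/(-9) = 4*(-1/9) = -4/9)
t = 50/9 (t = -4/9 + 6 = 50/9 ≈ 5.5556)
m(X) = 4/9 - X (m(X) = 6 - (X + 50/9) = 6 - (50/9 + X) = 6 + (-50/9 - X) = 4/9 - X)
-45*m(2) + G(3) = -45*(4/9 - 1*2) - 6 = -45*(4/9 - 2) - 6 = -45*(-14/9) - 6 = 70 - 6 = 64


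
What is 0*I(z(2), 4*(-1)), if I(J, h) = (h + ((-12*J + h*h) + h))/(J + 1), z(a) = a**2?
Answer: 0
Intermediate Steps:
I(J, h) = (h**2 - 12*J + 2*h)/(1 + J) (I(J, h) = (h + ((-12*J + h**2) + h))/(1 + J) = (h + ((h**2 - 12*J) + h))/(1 + J) = (h + (h + h**2 - 12*J))/(1 + J) = (h**2 - 12*J + 2*h)/(1 + J))
0*I(z(2), 4*(-1)) = 0*(((4*(-1))**2 - 12*2**2 + 2*(4*(-1)))/(1 + 2**2)) = 0*(((-4)**2 - 12*4 + 2*(-4))/(1 + 4)) = 0*((16 - 48 - 8)/5) = 0*((1/5)*(-40)) = 0*(-8) = 0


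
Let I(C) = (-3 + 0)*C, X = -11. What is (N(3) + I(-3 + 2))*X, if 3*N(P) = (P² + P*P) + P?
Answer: -110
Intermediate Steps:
I(C) = -3*C
N(P) = P/3 + 2*P²/3 (N(P) = ((P² + P*P) + P)/3 = ((P² + P²) + P)/3 = (2*P² + P)/3 = (P + 2*P²)/3 = P/3 + 2*P²/3)
(N(3) + I(-3 + 2))*X = ((⅓)*3*(1 + 2*3) - 3*(-3 + 2))*(-11) = ((⅓)*3*(1 + 6) - 3*(-1))*(-11) = ((⅓)*3*7 + 3)*(-11) = (7 + 3)*(-11) = 10*(-11) = -110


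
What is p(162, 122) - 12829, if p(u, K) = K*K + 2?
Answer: 2057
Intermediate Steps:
p(u, K) = 2 + K**2 (p(u, K) = K**2 + 2 = 2 + K**2)
p(162, 122) - 12829 = (2 + 122**2) - 12829 = (2 + 14884) - 12829 = 14886 - 12829 = 2057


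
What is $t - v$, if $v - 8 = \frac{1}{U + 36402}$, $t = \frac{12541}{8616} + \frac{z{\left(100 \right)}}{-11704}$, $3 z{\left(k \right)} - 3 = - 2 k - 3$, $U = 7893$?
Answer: $- \frac{1216970657201}{186115896120} \approx -6.5388$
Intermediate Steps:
$z{\left(k \right)} = - \frac{2 k}{3}$ ($z{\left(k \right)} = 1 + \frac{- 2 k - 3}{3} = 1 + \frac{-3 - 2 k}{3} = 1 - \left(1 + \frac{2 k}{3}\right) = - \frac{2 k}{3}$)
$t = \frac{6139761}{4201736}$ ($t = \frac{12541}{8616} + \frac{\left(- \frac{2}{3}\right) 100}{-11704} = 12541 \cdot \frac{1}{8616} - - \frac{25}{4389} = \frac{12541}{8616} + \frac{25}{4389} = \frac{6139761}{4201736} \approx 1.4612$)
$v = \frac{354361}{44295}$ ($v = 8 + \frac{1}{7893 + 36402} = 8 + \frac{1}{44295} = \frac{354361}{44295} \approx 8.0$)
$t - v = \frac{6139761}{4201736} - \frac{354361}{44295} = - \frac{1216970657201}{186115896120}$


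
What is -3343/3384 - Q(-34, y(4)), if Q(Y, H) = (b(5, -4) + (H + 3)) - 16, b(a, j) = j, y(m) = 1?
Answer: 50801/3384 ≈ 15.012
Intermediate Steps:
Q(Y, H) = -17 + H (Q(Y, H) = (-4 + (H + 3)) - 16 = (-4 + (3 + H)) - 16 = (-1 + H) - 16 = -17 + H)
-3343/3384 - Q(-34, y(4)) = -3343/3384 - (-17 + 1) = -3343*1/3384 - 1*(-16) = -3343/3384 + 16 = 50801/3384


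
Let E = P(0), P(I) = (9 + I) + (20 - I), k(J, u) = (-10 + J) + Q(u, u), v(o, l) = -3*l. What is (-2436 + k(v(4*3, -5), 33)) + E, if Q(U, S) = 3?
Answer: -2399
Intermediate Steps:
k(J, u) = -7 + J (k(J, u) = (-10 + J) + 3 = -7 + J)
P(I) = 29
E = 29
(-2436 + k(v(4*3, -5), 33)) + E = (-2436 + (-7 - 3*(-5))) + 29 = (-2436 + (-7 + 15)) + 29 = (-2436 + 8) + 29 = -2428 + 29 = -2399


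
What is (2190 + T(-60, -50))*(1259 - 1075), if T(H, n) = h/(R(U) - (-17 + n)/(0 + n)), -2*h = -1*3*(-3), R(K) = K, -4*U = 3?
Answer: 84301440/209 ≈ 4.0336e+5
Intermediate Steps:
U = -¾ (U = -¼*3 = -¾ ≈ -0.75000)
h = -9/2 (h = -(-1*3)*(-3)/2 = -(-3)*(-3)/2 = -½*9 = -9/2 ≈ -4.5000)
T(H, n) = -9/(2*(-¾ - (-17 + n)/n)) (T(H, n) = -9/(2*(-¾ - (-17 + n)/(0 + n))) = -9/(2*(-¾ - (-17 + n)/n)))
(2190 + T(-60, -50))*(1259 - 1075) = (2190 + 18*(-50)/(-68 + 7*(-50)))*(1259 - 1075) = (2190 + 18*(-50)/(-68 - 350))*184 = (2190 + 18*(-50)/(-418))*184 = (2190 + 18*(-50)*(-1/418))*184 = (2190 + 450/209)*184 = (458160/209)*184 = 84301440/209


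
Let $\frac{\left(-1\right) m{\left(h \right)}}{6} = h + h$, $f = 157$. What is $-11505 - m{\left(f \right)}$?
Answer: $-9621$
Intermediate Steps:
$m{\left(h \right)} = - 12 h$ ($m{\left(h \right)} = - 6 \left(h + h\right) = - 6 \cdot 2 h = - 12 h$)
$-11505 - m{\left(f \right)} = -11505 - \left(-12\right) 157 = -11505 - -1884 = -11505 + 1884 = -9621$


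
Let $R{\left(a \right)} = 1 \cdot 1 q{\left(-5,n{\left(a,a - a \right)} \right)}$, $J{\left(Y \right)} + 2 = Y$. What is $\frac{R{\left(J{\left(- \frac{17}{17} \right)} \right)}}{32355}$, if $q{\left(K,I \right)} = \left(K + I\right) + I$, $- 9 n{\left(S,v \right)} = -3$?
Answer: $- \frac{13}{97065} \approx -0.00013393$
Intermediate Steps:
$n{\left(S,v \right)} = \frac{1}{3}$ ($n{\left(S,v \right)} = \left(- \frac{1}{9}\right) \left(-3\right) = \frac{1}{3}$)
$J{\left(Y \right)} = -2 + Y$
$q{\left(K,I \right)} = K + 2 I$ ($q{\left(K,I \right)} = \left(I + K\right) + I = K + 2 I$)
$R{\left(a \right)} = - \frac{13}{3}$ ($R{\left(a \right)} = 1 \cdot 1 \left(-5 + 2 \cdot \frac{1}{3}\right) = 1 \left(-5 + \frac{2}{3}\right) = 1 \left(- \frac{13}{3}\right) = - \frac{13}{3}$)
$\frac{R{\left(J{\left(- \frac{17}{17} \right)} \right)}}{32355} = - \frac{13}{3 \cdot 32355} = \left(- \frac{13}{3}\right) \frac{1}{32355} = - \frac{13}{97065}$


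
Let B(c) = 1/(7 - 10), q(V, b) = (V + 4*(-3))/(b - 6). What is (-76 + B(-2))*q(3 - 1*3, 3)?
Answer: -916/3 ≈ -305.33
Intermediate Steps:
q(V, b) = (-12 + V)/(-6 + b) (q(V, b) = (V - 12)/(-6 + b) = (-12 + V)/(-6 + b))
B(c) = -⅓ (B(c) = 1/(-3) = -⅓)
(-76 + B(-2))*q(3 - 1*3, 3) = (-76 - ⅓)*((-12 + (3 - 1*3))/(-6 + 3)) = -229*(-12 + (3 - 3))/(3*(-3)) = -(-229)*(-12 + 0)/9 = -(-229)*(-12)/9 = -229/3*4 = -916/3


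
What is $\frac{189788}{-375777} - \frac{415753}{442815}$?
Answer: $- \frac{80090462767}{55466564085} \approx -1.4439$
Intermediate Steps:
$\frac{189788}{-375777} - \frac{415753}{442815} = 189788 \left(- \frac{1}{375777}\right) - \frac{415753}{442815} = - \frac{189788}{375777} - \frac{415753}{442815} = - \frac{80090462767}{55466564085}$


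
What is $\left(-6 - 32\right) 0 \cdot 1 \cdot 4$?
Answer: $0$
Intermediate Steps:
$\left(-6 - 32\right) 0 \cdot 1 \cdot 4 = - 38 \cdot 0 \cdot 4 = \left(-38\right) 0 = 0$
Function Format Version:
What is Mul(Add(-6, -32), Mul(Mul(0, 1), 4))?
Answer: 0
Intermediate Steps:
Mul(Add(-6, -32), Mul(Mul(0, 1), 4)) = Mul(-38, Mul(0, 4)) = Mul(-38, 0) = 0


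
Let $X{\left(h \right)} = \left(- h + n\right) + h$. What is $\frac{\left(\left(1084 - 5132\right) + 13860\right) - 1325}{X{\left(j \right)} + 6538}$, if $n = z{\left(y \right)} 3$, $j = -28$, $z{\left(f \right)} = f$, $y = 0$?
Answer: $\frac{8487}{6538} \approx 1.2981$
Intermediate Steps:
$n = 0$ ($n = 0 \cdot 3 = 0$)
$X{\left(h \right)} = 0$ ($X{\left(h \right)} = \left(- h + 0\right) + h = - h + h = 0$)
$\frac{\left(\left(1084 - 5132\right) + 13860\right) - 1325}{X{\left(j \right)} + 6538} = \frac{\left(\left(1084 - 5132\right) + 13860\right) - 1325}{0 + 6538} = \frac{\left(-4048 + 13860\right) - 1325}{6538} = \left(9812 - 1325\right) \frac{1}{6538} = 8487 \cdot \frac{1}{6538} = \frac{8487}{6538}$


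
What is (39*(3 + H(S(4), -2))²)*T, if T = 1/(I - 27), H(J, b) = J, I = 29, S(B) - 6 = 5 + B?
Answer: 6318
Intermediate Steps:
S(B) = 11 + B (S(B) = 6 + (5 + B) = 11 + B)
T = ½ (T = 1/(29 - 27) = 1/2 = ½ ≈ 0.50000)
(39*(3 + H(S(4), -2))²)*T = (39*(3 + (11 + 4))²)*(½) = (39*(3 + 15)²)*(½) = (39*18²)*(½) = (39*324)*(½) = 12636*(½) = 6318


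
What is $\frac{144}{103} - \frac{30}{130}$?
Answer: $\frac{1563}{1339} \approx 1.1673$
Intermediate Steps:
$\frac{144}{103} - \frac{30}{130} = 144 \cdot \frac{1}{103} - \frac{3}{13} = \frac{144}{103} - \frac{3}{13} = \frac{1563}{1339}$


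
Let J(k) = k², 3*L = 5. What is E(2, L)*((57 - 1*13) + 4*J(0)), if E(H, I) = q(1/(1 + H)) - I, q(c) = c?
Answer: -176/3 ≈ -58.667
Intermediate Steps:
L = 5/3 (L = (⅓)*5 = 5/3 ≈ 1.6667)
E(H, I) = 1/(1 + H) - I
E(2, L)*((57 - 1*13) + 4*J(0)) = ((1 - 1*5/3*(1 + 2))/(1 + 2))*((57 - 1*13) + 4*0²) = ((1 - 1*5/3*3)/3)*((57 - 13) + 4*0) = ((1 - 5)/3)*(44 + 0) = ((⅓)*(-4))*44 = -4/3*44 = -176/3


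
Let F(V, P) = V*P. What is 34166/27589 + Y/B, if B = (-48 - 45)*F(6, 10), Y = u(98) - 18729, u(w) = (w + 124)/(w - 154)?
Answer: 6603053629/1436835120 ≈ 4.5956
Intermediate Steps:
u(w) = (124 + w)/(-154 + w)
F(V, P) = P*V
Y = -524523/28 (Y = (124 + 98)/(-154 + 98) - 18729 = 222/(-56) - 18729 = -1/56*222 - 18729 = -111/28 - 18729 = -524523/28 ≈ -18733.)
B = -5580 (B = (-48 - 45)*(10*6) = -93*60 = -5580)
34166/27589 + Y/B = 34166/27589 - 524523/28/(-5580) = 34166*(1/27589) - 524523/28*(-1/5580) = 34166/27589 + 174841/52080 = 6603053629/1436835120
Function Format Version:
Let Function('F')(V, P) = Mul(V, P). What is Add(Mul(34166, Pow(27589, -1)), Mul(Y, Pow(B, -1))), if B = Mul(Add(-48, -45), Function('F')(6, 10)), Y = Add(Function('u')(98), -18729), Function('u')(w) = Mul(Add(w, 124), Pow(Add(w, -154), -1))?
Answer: Rational(6603053629, 1436835120) ≈ 4.5956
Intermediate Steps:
Function('u')(w) = Mul(Pow(Add(-154, w), -1), Add(124, w)) (Function('u')(w) = Mul(Add(124, w), Pow(Add(-154, w), -1)) = Mul(Pow(Add(-154, w), -1), Add(124, w)))
Function('F')(V, P) = Mul(P, V)
Y = Rational(-524523, 28) (Y = Add(Mul(Pow(Add(-154, 98), -1), Add(124, 98)), -18729) = Add(Mul(Pow(-56, -1), 222), -18729) = Add(Mul(Rational(-1, 56), 222), -18729) = Add(Rational(-111, 28), -18729) = Rational(-524523, 28) ≈ -18733.)
B = -5580 (B = Mul(Add(-48, -45), Mul(10, 6)) = Mul(-93, 60) = -5580)
Add(Mul(34166, Pow(27589, -1)), Mul(Y, Pow(B, -1))) = Add(Mul(34166, Pow(27589, -1)), Mul(Rational(-524523, 28), Pow(-5580, -1))) = Add(Mul(34166, Rational(1, 27589)), Mul(Rational(-524523, 28), Rational(-1, 5580))) = Add(Rational(34166, 27589), Rational(174841, 52080)) = Rational(6603053629, 1436835120)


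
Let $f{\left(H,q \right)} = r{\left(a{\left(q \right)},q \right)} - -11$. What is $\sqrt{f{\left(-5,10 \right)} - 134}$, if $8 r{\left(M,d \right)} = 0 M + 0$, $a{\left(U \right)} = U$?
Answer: $i \sqrt{123} \approx 11.091 i$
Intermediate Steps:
$r{\left(M,d \right)} = 0$ ($r{\left(M,d \right)} = \frac{0 M + 0}{8} = \frac{0 + 0}{8} = \frac{1}{8} \cdot 0 = 0$)
$f{\left(H,q \right)} = 11$ ($f{\left(H,q \right)} = 0 - -11 = 0 + 11 = 11$)
$\sqrt{f{\left(-5,10 \right)} - 134} = \sqrt{11 - 134} = \sqrt{-123} = i \sqrt{123}$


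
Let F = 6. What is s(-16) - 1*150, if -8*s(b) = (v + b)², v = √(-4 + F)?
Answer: -729/4 + 4*√2 ≈ -176.59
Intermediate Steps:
v = √2 (v = √(-4 + 6) = √2 ≈ 1.4142)
s(b) = -(b + √2)²/8 (s(b) = -(√2 + b)²/8 = -(b + √2)²/8)
s(-16) - 1*150 = -(-16 + √2)²/8 - 1*150 = -(-16 + √2)²/8 - 150 = -150 - (-16 + √2)²/8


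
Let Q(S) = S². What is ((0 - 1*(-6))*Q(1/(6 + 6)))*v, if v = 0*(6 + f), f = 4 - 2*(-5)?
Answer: 0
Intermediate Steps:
f = 14 (f = 4 + 10 = 14)
v = 0 (v = 0*(6 + 14) = 0*20 = 0)
((0 - 1*(-6))*Q(1/(6 + 6)))*v = ((0 - 1*(-6))*(1/(6 + 6))²)*0 = ((0 + 6)*(1/12)²)*0 = (6*(1/12)²)*0 = (6*(1/144))*0 = (1/24)*0 = 0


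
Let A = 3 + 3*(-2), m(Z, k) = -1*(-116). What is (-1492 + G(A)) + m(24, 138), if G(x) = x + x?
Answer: -1382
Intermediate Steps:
m(Z, k) = 116
A = -3 (A = 3 - 6 = -3)
G(x) = 2*x
(-1492 + G(A)) + m(24, 138) = (-1492 + 2*(-3)) + 116 = (-1492 - 6) + 116 = -1498 + 116 = -1382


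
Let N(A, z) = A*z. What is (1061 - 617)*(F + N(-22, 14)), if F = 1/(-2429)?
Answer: -332171052/2429 ≈ -1.3675e+5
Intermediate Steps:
F = -1/2429 ≈ -0.00041169
(1061 - 617)*(F + N(-22, 14)) = (1061 - 617)*(-1/2429 - 22*14) = 444*(-1/2429 - 308) = 444*(-748133/2429) = -332171052/2429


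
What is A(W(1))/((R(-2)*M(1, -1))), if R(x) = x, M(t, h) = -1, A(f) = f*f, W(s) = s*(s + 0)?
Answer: ½ ≈ 0.50000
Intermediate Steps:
W(s) = s² (W(s) = s*s = s²)
A(f) = f²
A(W(1))/((R(-2)*M(1, -1))) = (1²)²/((-2*(-1))) = 1²/2 = 1*(½) = ½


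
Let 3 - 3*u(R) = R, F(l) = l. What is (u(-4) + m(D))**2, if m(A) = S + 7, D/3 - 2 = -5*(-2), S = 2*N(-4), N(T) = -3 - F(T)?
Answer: 1156/9 ≈ 128.44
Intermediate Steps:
u(R) = 1 - R/3
N(T) = -3 - T
S = 2 (S = 2*(-3 - 1*(-4)) = 2*(-3 + 4) = 2*1 = 2)
D = 36 (D = 6 + 3*(-5*(-2)) = 6 + 3*10 = 6 + 30 = 36)
m(A) = 9 (m(A) = 2 + 7 = 9)
(u(-4) + m(D))**2 = ((1 - 1/3*(-4)) + 9)**2 = ((1 + 4/3) + 9)**2 = (7/3 + 9)**2 = (34/3)**2 = 1156/9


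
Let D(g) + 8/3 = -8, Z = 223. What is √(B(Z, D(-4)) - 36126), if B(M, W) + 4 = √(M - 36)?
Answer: √(-36130 + √187) ≈ 190.04*I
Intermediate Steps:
D(g) = -32/3 (D(g) = -8/3 - 8 = -32/3)
B(M, W) = -4 + √(-36 + M) (B(M, W) = -4 + √(M - 36) = -4 + √(-36 + M))
√(B(Z, D(-4)) - 36126) = √((-4 + √(-36 + 223)) - 36126) = √((-4 + √187) - 36126) = √(-36130 + √187)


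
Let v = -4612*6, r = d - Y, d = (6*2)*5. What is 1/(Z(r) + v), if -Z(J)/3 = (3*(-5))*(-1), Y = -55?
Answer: -1/27717 ≈ -3.6079e-5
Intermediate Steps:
d = 60 (d = 12*5 = 60)
r = 115 (r = 60 - 1*(-55) = 60 + 55 = 115)
Z(J) = -45 (Z(J) = -3*3*(-5)*(-1) = -(-45)*(-1) = -3*15 = -45)
v = -27672
1/(Z(r) + v) = 1/(-45 - 27672) = 1/(-27717) = -1/27717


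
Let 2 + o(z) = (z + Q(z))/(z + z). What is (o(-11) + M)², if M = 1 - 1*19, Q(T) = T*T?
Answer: 625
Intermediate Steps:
Q(T) = T²
M = -18 (M = 1 - 19 = -18)
o(z) = -2 + (z + z²)/(2*z) (o(z) = -2 + (z + z²)/(z + z) = -2 + (z + z²)/((2*z)) = -2 + (z + z²)*(1/(2*z)) = -2 + (z + z²)/(2*z))
(o(-11) + M)² = ((-3/2 + (½)*(-11)) - 18)² = ((-3/2 - 11/2) - 18)² = (-7 - 18)² = (-25)² = 625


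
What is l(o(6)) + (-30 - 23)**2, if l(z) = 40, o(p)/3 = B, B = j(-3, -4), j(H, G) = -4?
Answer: 2849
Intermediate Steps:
B = -4
o(p) = -12 (o(p) = 3*(-4) = -12)
l(o(6)) + (-30 - 23)**2 = 40 + (-30 - 23)**2 = 40 + (-53)**2 = 40 + 2809 = 2849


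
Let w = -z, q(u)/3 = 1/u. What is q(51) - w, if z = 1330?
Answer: 22611/17 ≈ 1330.1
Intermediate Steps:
q(u) = 3/u
w = -1330 (w = -1*1330 = -1330)
q(51) - w = 3/51 - 1*(-1330) = 3*(1/51) + 1330 = 1/17 + 1330 = 22611/17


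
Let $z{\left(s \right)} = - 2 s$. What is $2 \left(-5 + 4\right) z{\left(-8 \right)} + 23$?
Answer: $-9$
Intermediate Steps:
$2 \left(-5 + 4\right) z{\left(-8 \right)} + 23 = 2 \left(-5 + 4\right) \left(\left(-2\right) \left(-8\right)\right) + 23 = 2 \left(-1\right) 16 + 23 = \left(-2\right) 16 + 23 = -32 + 23 = -9$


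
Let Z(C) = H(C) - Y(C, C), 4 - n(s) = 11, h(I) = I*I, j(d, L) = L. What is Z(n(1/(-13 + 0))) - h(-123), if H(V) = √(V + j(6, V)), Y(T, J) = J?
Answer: -15122 + I*√14 ≈ -15122.0 + 3.7417*I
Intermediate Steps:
h(I) = I²
n(s) = -7 (n(s) = 4 - 1*11 = 4 - 11 = -7)
H(V) = √2*√V (H(V) = √(V + V) = √(2*V) = √2*√V)
Z(C) = -C + √2*√C (Z(C) = √2*√C - C = -C + √2*√C)
Z(n(1/(-13 + 0))) - h(-123) = (-1*(-7) + √2*√(-7)) - 1*(-123)² = (7 + √2*(I*√7)) - 1*15129 = (7 + I*√14) - 15129 = -15122 + I*√14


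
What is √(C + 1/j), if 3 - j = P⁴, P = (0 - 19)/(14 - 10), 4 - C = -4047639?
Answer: √67935558352874619/129553 ≈ 2011.9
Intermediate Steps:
C = 4047643 (C = 4 - 1*(-4047639) = 4 + 4047639 = 4047643)
P = -19/4 ≈ -4.7500
j = -129553/256 (j = 3 - (-19/4)⁴ = 3 - 1*130321/256 = 3 - 130321/256 = -129553/256 ≈ -506.07)
√(C + 1/j) = √(4047643 + 1/(-129553/256)) = √(4047643 - 256/129553) = √(524384293323/129553) = √67935558352874619/129553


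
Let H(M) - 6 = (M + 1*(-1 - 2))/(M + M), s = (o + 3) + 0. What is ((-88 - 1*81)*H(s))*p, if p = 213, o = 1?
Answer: -1763853/8 ≈ -2.2048e+5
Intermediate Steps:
s = 4 (s = (1 + 3) + 0 = 4 + 0 = 4)
H(M) = 6 + (-3 + M)/(2*M) (H(M) = 6 + (M + 1*(-1 - 2))/(M + M) = 6 + (M + 1*(-3))/((2*M)) = 6 + (M - 3)*(1/(2*M)) = 6 + (-3 + M)*(1/(2*M)) = 6 + (-3 + M)/(2*M))
((-88 - 1*81)*H(s))*p = ((-88 - 1*81)*((½)*(-3 + 13*4)/4))*213 = ((-88 - 81)*((½)*(¼)*(-3 + 52)))*213 = -169*49/(2*4)*213 = -169*49/8*213 = -8281/8*213 = -1763853/8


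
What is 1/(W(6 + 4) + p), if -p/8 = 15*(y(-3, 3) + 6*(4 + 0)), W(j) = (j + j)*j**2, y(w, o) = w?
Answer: -1/520 ≈ -0.0019231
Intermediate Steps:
W(j) = 2*j**3 (W(j) = (2*j)*j**2 = 2*j**3)
p = -2520 (p = -120*(-3 + 6*(4 + 0)) = -120*(-3 + 6*4) = -120*(-3 + 24) = -120*21 = -8*315 = -2520)
1/(W(6 + 4) + p) = 1/(2*(6 + 4)**3 - 2520) = 1/(2*10**3 - 2520) = 1/(2*1000 - 2520) = 1/(2000 - 2520) = 1/(-520) = -1/520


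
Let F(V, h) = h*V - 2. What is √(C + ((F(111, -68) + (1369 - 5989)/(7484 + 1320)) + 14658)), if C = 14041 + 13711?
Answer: √168873276705/2201 ≈ 186.71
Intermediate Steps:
F(V, h) = -2 + V*h (F(V, h) = V*h - 2 = -2 + V*h)
C = 27752
√(C + ((F(111, -68) + (1369 - 5989)/(7484 + 1320)) + 14658)) = √(27752 + (((-2 + 111*(-68)) + (1369 - 5989)/(7484 + 1320)) + 14658)) = √(27752 + (((-2 - 7548) - 4620/8804) + 14658)) = √(27752 + ((-7550 - 4620*1/8804) + 14658)) = √(27752 + ((-7550 - 1155/2201) + 14658)) = √(27752 + (-16618705/2201 + 14658)) = √(27752 + 15643553/2201) = √(76725705/2201) = √168873276705/2201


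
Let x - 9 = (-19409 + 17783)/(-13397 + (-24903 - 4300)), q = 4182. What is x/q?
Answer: 64171/29692200 ≈ 0.0021612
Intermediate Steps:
x = 64171/7100 (x = 9 + (-19409 + 17783)/(-13397 + (-24903 - 4300)) = 9 - 1626/(-13397 - 29203) = 9 - 1626/(-42600) = 9 - 1626*(-1/42600) = 9 + 271/7100 = 64171/7100 ≈ 9.0382)
x/q = (64171/7100)/4182 = (64171/7100)*(1/4182) = 64171/29692200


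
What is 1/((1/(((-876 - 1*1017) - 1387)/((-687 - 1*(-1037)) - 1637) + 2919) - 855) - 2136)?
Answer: -3760033/11246257416 ≈ -0.00033434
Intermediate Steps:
1/((1/(((-876 - 1*1017) - 1387)/((-687 - 1*(-1037)) - 1637) + 2919) - 855) - 2136) = 1/((1/(((-876 - 1017) - 1387)/((-687 + 1037) - 1637) + 2919) - 855) - 2136) = 1/((1/((-1893 - 1387)/(350 - 1637) + 2919) - 855) - 2136) = 1/((1/(-3280/(-1287) + 2919) - 855) - 2136) = 1/((1/(-3280*(-1/1287) + 2919) - 855) - 2136) = 1/((1/(3280/1287 + 2919) - 855) - 2136) = 1/((1/(3760033/1287) - 855) - 2136) = 1/((1287/3760033 - 855) - 2136) = 1/(-3214826928/3760033 - 2136) = 1/(-11246257416/3760033) = -3760033/11246257416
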